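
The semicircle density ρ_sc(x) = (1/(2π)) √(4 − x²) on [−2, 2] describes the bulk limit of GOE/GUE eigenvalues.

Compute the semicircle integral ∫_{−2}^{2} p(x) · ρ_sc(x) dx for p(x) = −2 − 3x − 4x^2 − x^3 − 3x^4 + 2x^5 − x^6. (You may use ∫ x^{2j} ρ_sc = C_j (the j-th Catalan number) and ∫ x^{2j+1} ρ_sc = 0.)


Write p(x) = Σ a_i x^i, split into monomials and integrate each against ρ_sc separately.
Using ∫ x^{2j} ρ_sc = C_j = (1/(j+1)) C(2j, j) (Catalan numbers) and ∫ x^{2j+1} ρ_sc = 0 (odd monomials vanish by symmetry):
  i = 0 (even): a_0 · C_{0} = -2 · 1 = -2
  i = 1 (odd): ∫ x^1 ρ_sc = 0 (vanishes)
  i = 2 (even): a_2 · C_{1} = -4 · 1 = -4
  i = 3 (odd): ∫ x^3 ρ_sc = 0 (vanishes)
  i = 4 (even): a_4 · C_{2} = -3 · 2 = -6
  i = 5 (odd): ∫ x^5 ρ_sc = 0 (vanishes)
  i = 6 (even): a_6 · C_{3} = -1 · 5 = -5

Summing the contributions: ∫_{−2}^{2} p(x) ρ_sc(x) dx = (-2) + (-4) + (-6) + (-5) = -17.


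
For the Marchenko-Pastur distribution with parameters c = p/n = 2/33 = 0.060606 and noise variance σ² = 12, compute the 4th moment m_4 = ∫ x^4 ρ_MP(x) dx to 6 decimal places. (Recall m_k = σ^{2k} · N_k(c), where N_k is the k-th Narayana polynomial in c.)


E[X⁴] = σ⁸ (1 + 6c + 6c² + c³) (fourth MP moment). With σ² = 12 (so σ⁸ = 20736) and c = 2/33 = 0.060606: E[X⁴] = 20736 · (1 + 6·0.060606 + 6·(0.060606)² + (0.060606)³) = 20736 · 1.385898.

So E[X^4] = 28737.971450.


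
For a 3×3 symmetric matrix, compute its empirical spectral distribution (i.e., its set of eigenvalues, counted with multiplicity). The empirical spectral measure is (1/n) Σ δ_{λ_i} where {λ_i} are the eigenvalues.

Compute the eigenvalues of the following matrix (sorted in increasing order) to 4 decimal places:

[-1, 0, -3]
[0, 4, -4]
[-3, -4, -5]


Since M is real symmetric, all three eigenvalues are real; they are the roots of det(λI − M) = λ³ − (tr M) λ² + s λ − det M, where s is the sum of the principal 2×2 minors.
tr M = -1 + 4 + (-5) = -2.
s = ((-1)·4 − 0²) + ((-1)·(-5) − (-3)²) + (4·(-5) − (-4)²) = -4 + (-4) + (-36) = -44.
det M (expand along row 1) = (-1)·(-36) − 0·(-12) + (-3)·12 = 0.
Characteristic polynomial: λ³ + 2λ² − 44λ = 0.
Substitute λ = y + (tr M)/3 = y − 0.666667 to remove the quadratic term: y³ + p·y + q = 0 with p = s − (tr M)²/3 = -45.333333 and q = −2(tr M)³/27 + (tr M)·s/3 − det M = 29.925926.
Three real roots ⇒ use the trigonometric (Viète) form: r = 2√(−p/3) = 7.774603, φ = arccos(3q/(p·r)) = arccos(-0.254726) = 1.828361 rad.
y_k = r·cos(φ/3 − 2πk/3) for k = 0, 1, 2 gives y = 6.374871, 0.666667, -7.041537.
λ_k = y_k − 0.666667 gives λ = 5.7082, 0.0000, -7.7082 (check: the sum is -2.0000 = tr M).

Eigenvalues sorted in increasing order: [-7.7082, 0.0000, 5.7082].


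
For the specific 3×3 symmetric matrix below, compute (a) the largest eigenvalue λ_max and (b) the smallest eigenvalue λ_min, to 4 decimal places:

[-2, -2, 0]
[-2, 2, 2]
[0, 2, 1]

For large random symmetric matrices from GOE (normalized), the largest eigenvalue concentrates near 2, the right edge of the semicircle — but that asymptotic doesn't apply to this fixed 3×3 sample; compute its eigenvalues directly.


Since M is real symmetric, all three eigenvalues are real; they are the roots of det(λI − M) = λ³ − (tr M) λ² + s λ − det M, where s is the sum of the principal 2×2 minors.
tr M = -2 + 2 + 1 = 1.
s = ((-2)·2 − (-2)²) + ((-2)·1 − 0²) + (2·1 − 2²) = -8 + (-2) + (-2) = -12.
det M (expand along row 1) = (-2)·(-2) − (-2)·(-2) + 0·(-4) = 0.
Characteristic polynomial: λ³ − λ² − 12λ = 0.
Substitute λ = y + (tr M)/3 = y + 0.333333 to remove the quadratic term: y³ + p·y + q = 0 with p = s − (tr M)²/3 = -12.333333 and q = −2(tr M)³/27 + (tr M)·s/3 − det M = -4.074074.
Three real roots ⇒ use the trigonometric (Viète) form: r = 2√(−p/3) = 4.055175, φ = arccos(3q/(p·r)) = arccos(0.244377) = 1.323919 rad.
y_k = r·cos(φ/3 − 2πk/3) for k = 0, 1, 2 gives y = 3.666667, -0.333333, -3.333333.
λ_k = y_k + 0.333333 gives λ = 4.0000, 0.0000, -3.0000 (check: the sum is 1.0000 = tr M).

Hence λ_max = 4.0000 and λ_min = -3.0000.


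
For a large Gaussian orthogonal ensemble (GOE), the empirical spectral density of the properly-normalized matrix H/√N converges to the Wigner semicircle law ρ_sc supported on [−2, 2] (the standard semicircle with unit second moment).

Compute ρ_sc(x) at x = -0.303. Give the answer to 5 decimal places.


ρ_sc(x) = (1/(2π)) √(4 − x²). With x = -0.303:
  4 − x² = 4 − (-0.303)² = 4 − 0.091809 = 3.908191.
  √(4 − x²) = 1.976915.
  1/(2π) = 0.159155.
  ρ_sc(-0.303) = 0.159155 · 1.976915 = 0.314636.

Rounded to 5 decimal places: ρ_sc(-0.303) ≈ 0.31464.


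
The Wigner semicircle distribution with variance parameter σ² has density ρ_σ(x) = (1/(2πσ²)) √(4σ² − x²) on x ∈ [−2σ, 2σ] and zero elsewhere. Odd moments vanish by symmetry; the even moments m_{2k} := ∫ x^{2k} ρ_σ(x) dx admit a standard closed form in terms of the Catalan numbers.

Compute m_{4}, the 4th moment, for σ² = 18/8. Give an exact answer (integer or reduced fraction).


By the scaled semicircle moment identity, m_{2k} = σ^{2k} · C_k with k = 2.
C_2 = (1/(k+1)) · C(2k, k) = (1/3) · C(4, 2) = (1/3) · 6 = 2.
σ^{2k} = (σ²)^k = (18/8)^2 = 81/16.

Therefore m_{4} = σ^{4} · C_2 = (81/16) · 2 = 81/8.


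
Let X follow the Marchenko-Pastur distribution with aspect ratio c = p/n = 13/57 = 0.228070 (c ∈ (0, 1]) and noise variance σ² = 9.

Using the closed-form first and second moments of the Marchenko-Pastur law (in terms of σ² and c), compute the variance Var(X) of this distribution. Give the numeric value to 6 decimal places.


Recall the MP moments m_1 = E[X] = σ² and m_2 = E[X²] = σ⁴ (1 + c).
m_1 = E[X] = σ² = 9, so m_1² = 81.
m_2 = E[X²] = σ⁴ (1 + c) = 81 · (1 + 0.228070) = 81 · 1.228070 = 99.473684.
(Note m_2 − m_1² simplifies to c · σ⁴ = 0.228070 · 81.)

Var(X) = m_2 − m_1² = 99.473684 − 81 = 18.473684.


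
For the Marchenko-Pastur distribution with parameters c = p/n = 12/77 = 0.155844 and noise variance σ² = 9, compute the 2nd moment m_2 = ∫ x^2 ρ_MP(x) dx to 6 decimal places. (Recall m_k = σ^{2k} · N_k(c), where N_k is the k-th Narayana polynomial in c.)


E[X²] = σ⁴ (1 + c) (second MP moment). With σ² = 9 (so σ⁴ = 81) and c = 12/77 = 0.155844: E[X²] = 81 · (1 + 0.155844) = 81 · 1.155844.

So E[X^2] = 93.623377.


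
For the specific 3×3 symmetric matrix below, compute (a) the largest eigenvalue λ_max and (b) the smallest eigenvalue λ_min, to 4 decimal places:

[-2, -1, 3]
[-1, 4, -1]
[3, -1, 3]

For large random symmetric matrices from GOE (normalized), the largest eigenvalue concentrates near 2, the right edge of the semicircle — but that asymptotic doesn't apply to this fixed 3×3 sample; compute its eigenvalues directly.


Since M is real symmetric, all three eigenvalues are real; they are the roots of det(λI − M) = λ³ − (tr M) λ² + s λ − det M, where s is the sum of the principal 2×2 minors.
tr M = -2 + 4 + 3 = 5.
s = ((-2)·4 − (-1)²) + ((-2)·3 − 3²) + (4·3 − (-1)²) = -9 + (-15) + 11 = -13.
det M (expand along row 1) = (-2)·11 − (-1)·0 + 3·(-11) = -55.
Characteristic polynomial: λ³ − 5λ² − 13λ + 55 = 0.
Substitute λ = y + (tr M)/3 = y + 1.666667 to remove the quadratic term: y³ + p·y + q = 0 with p = s − (tr M)²/3 = -21.333333 and q = −2(tr M)³/27 + (tr M)·s/3 − det M = 24.074074.
Three real roots ⇒ use the trigonometric (Viète) form: r = 2√(−p/3) = 5.333333, φ = arccos(3q/(p·r)) = arccos(-0.634766) = 2.258501 rad.
y_k = r·cos(φ/3 − 2πk/3) for k = 0, 1, 2 gives y = 3.892023, 1.211907, -5.103930.
λ_k = y_k + 1.666667 gives λ = 5.5587, 2.8786, -3.4373 (check: the sum is 5.0000 = tr M).

Hence λ_max = 5.5587 and λ_min = -3.4373.


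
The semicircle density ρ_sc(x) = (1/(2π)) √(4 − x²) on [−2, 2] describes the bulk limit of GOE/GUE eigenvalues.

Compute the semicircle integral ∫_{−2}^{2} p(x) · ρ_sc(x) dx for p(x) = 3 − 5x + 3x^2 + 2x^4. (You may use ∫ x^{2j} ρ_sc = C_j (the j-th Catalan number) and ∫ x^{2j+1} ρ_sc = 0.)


Write p(x) = Σ a_i x^i, split into monomials and integrate each against ρ_sc separately.
Using ∫ x^{2j} ρ_sc = C_j = (1/(j+1)) C(2j, j) (Catalan numbers) and ∫ x^{2j+1} ρ_sc = 0 (odd monomials vanish by symmetry):
  i = 0 (even): a_0 · C_{0} = 3 · 1 = 3
  i = 1 (odd): ∫ x^1 ρ_sc = 0 (vanishes)
  i = 2 (even): a_2 · C_{1} = 3 · 1 = 3
  i = 4 (even): a_4 · C_{2} = 2 · 2 = 4

Summing the contributions: ∫_{−2}^{2} p(x) ρ_sc(x) dx = 3 + 3 + 4 = 10.


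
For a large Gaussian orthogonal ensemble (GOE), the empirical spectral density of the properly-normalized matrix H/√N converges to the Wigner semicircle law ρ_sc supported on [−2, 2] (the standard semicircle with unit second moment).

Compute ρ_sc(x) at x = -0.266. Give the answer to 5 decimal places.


ρ_sc(x) = (1/(2π)) √(4 − x²). With x = -0.266:
  4 − x² = 4 − (-0.266)² = 4 − 0.070756 = 3.929244.
  √(4 − x²) = 1.982232.
  1/(2π) = 0.159155.
  ρ_sc(-0.266) = 0.159155 · 1.982232 = 0.315482.

Rounded to 5 decimal places: ρ_sc(-0.266) ≈ 0.31548.


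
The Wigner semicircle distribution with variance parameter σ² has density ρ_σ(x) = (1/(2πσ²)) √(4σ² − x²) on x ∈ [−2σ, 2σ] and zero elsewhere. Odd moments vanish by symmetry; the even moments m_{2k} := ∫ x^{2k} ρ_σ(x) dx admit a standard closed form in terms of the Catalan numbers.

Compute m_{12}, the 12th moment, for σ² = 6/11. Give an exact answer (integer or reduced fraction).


By the scaled semicircle moment identity, m_{2k} = σ^{2k} · C_k with k = 6.
C_6 = (1/(k+1)) · C(2k, k) = (1/7) · C(12, 6) = (1/7) · 924 = 132.
σ^{2k} = (σ²)^k = (6/11)^6 = 46656/1771561.

Therefore m_{12} = σ^{12} · C_6 = (46656/1771561) · 132 = 559872/161051.


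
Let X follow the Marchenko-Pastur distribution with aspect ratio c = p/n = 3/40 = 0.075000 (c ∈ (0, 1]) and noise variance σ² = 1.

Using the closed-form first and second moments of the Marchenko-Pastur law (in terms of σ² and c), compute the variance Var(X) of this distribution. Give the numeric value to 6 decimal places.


Recall the MP moments m_1 = E[X] = σ² and m_2 = E[X²] = σ⁴ (1 + c).
m_1 = E[X] = σ² = 1, so m_1² = 1.
m_2 = E[X²] = σ⁴ (1 + c) = 1 · (1 + 0.075000) = 1 · 1.075000 = 1.075000.
(Note m_2 − m_1² simplifies to c · σ⁴ = 0.075000 · 1.)

Var(X) = m_2 − m_1² = 1.075000 − 1 = 0.075000.


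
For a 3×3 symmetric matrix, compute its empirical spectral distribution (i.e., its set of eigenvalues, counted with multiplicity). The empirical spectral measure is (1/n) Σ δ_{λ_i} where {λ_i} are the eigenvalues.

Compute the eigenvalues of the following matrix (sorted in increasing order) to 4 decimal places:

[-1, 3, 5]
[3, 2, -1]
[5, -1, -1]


Since M is real symmetric, all three eigenvalues are real; they are the roots of det(λI − M) = λ³ − (tr M) λ² + s λ − det M, where s is the sum of the principal 2×2 minors.
tr M = -1 + 2 + (-1) = 0.
s = ((-1)·2 − 3²) + ((-1)·(-1) − 5²) + (2·(-1) − (-1)²) = -11 + (-24) + (-3) = -38.
det M (expand along row 1) = (-1)·(-3) − 3·2 + 5·(-13) = -68.
Characteristic polynomial: λ³ − 38λ + 68 = 0.
Substitute λ = y + (tr M)/3 = y + 0.000000 to remove the quadratic term: y³ + p·y + q = 0 with p = s − (tr M)²/3 = -38.000000 and q = −2(tr M)³/27 + (tr M)·s/3 − det M = 68.000000.
Three real roots ⇒ use the trigonometric (Viète) form: r = 2√(−p/3) = 7.118052, φ = arccos(3q/(p·r)) = arccos(-0.754198) = 2.425228 rad.
y_k = r·cos(φ/3 − 2πk/3) for k = 0, 1, 2 gives y = 4.916080, 2.000000, -6.916080.
λ_k = y_k + 0.000000 gives λ = 4.9161, 2.0000, -6.9161 (check: the sum is 0.0000 = tr M).

Eigenvalues sorted in increasing order: [-6.9161, 2.0000, 4.9161].


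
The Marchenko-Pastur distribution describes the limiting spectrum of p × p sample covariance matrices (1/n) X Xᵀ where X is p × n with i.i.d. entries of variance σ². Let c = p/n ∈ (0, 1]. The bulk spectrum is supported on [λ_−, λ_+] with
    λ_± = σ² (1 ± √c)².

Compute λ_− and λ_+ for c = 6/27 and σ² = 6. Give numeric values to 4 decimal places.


c = 6/27 = 0.222222; √c = 0.471405.
λ_− = σ² (1 − √c)² = 6 · (1 − 0.471405)² = 6 · (0.528595)² = 1.676479.
λ_+ = σ² (1 + √c)² = 6 · (1 + 0.471405)² = 6 · (1.471405)² = 12.990188.

Rounded to 4 decimal places: λ_− ≈ 1.6765, λ_+ ≈ 12.9902.


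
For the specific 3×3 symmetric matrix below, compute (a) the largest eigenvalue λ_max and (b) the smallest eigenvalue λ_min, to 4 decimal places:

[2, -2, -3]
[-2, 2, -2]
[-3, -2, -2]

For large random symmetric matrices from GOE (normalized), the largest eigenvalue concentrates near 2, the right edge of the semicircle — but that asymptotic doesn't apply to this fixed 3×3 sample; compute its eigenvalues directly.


Since M is real symmetric, all three eigenvalues are real; they are the roots of det(λI − M) = λ³ − (tr M) λ² + s λ − det M, where s is the sum of the principal 2×2 minors.
tr M = 2 + 2 + (-2) = 2.
s = (2·2 − (-2)²) + (2·(-2) − (-3)²) + (2·(-2) − (-2)²) = 0 + (-13) + (-8) = -21.
det M (expand along row 1) = 2·(-8) − (-2)·(-2) + (-3)·10 = -50.
Characteristic polynomial: λ³ − 2λ² − 21λ + 50 = 0.
Substitute λ = y + (tr M)/3 = y + 0.666667 to remove the quadratic term: y³ + p·y + q = 0 with p = s − (tr M)²/3 = -22.333333 and q = −2(tr M)³/27 + (tr M)·s/3 − det M = 35.407407.
Three real roots ⇒ use the trigonometric (Viète) form: r = 2√(−p/3) = 5.456902, φ = arccos(3q/(p·r)) = arccos(-0.871597) = 2.629247 rad.
y_k = r·cos(φ/3 − 2πk/3) for k = 0, 1, 2 gives y = 3.491924, 1.885592, -5.377516.
λ_k = y_k + 0.666667 gives λ = 4.1586, 2.5523, -4.7108 (check: the sum is 2.0000 = tr M).

Hence λ_max = 4.1586 and λ_min = -4.7108.


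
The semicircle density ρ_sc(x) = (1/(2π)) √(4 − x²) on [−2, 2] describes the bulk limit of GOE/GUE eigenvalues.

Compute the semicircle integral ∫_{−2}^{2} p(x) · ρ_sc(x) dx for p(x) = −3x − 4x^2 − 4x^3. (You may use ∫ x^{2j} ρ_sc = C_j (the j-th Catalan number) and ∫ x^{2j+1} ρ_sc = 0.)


Write p(x) = Σ a_i x^i, split into monomials and integrate each against ρ_sc separately.
Using ∫ x^{2j} ρ_sc = C_j = (1/(j+1)) C(2j, j) (Catalan numbers) and ∫ x^{2j+1} ρ_sc = 0 (odd monomials vanish by symmetry):
  i = 1 (odd): ∫ x^1 ρ_sc = 0 (vanishes)
  i = 2 (even): a_2 · C_{1} = -4 · 1 = -4
  i = 3 (odd): ∫ x^3 ρ_sc = 0 (vanishes)

Summing the contributions: ∫_{−2}^{2} p(x) ρ_sc(x) dx = -4.


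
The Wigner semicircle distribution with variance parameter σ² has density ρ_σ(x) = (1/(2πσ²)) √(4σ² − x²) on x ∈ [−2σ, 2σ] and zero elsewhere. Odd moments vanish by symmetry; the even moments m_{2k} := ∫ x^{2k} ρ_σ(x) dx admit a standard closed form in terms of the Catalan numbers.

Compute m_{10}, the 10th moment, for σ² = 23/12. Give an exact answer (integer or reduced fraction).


By the scaled semicircle moment identity, m_{2k} = σ^{2k} · C_k with k = 5.
C_5 = (1/(k+1)) · C(2k, k) = (1/6) · C(10, 5) = (1/6) · 252 = 42.
σ^{2k} = (σ²)^k = (23/12)^5 = 6436343/248832.

Therefore m_{10} = σ^{10} · C_5 = (6436343/248832) · 42 = 45054401/41472.


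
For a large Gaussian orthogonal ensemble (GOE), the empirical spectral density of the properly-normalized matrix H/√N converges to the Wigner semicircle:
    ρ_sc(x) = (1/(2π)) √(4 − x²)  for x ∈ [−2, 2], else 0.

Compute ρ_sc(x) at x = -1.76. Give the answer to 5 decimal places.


ρ_sc(x) = (1/(2π)) √(4 − x²). With x = -1.76:
  4 − x² = 4 − (-1.76)² = 4 − 3.097600 = 0.902400.
  √(4 − x²) = 0.949947.
  1/(2π) = 0.159155.
  ρ_sc(-1.76) = 0.159155 · 0.949947 = 0.151189.

Rounded to 5 decimal places: ρ_sc(-1.76) ≈ 0.15119.


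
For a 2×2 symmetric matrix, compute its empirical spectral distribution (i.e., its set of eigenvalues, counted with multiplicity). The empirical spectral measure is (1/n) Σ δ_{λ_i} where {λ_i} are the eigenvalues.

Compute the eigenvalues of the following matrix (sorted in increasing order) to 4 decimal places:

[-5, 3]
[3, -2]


Since M is real symmetric, both eigenvalues are real; they are the roots of det(λI − M) = λ² − (tr M) λ + det M.
tr M = -5 + (-2) = -7.
det M = (-5)·(-2) − 3² = 10 − 9 = 1.
Characteristic polynomial: λ² + 7λ + 1 = 0.
Discriminant Δ = (tr M)² − 4·det M = 49 − 4 = 45; √Δ = 6.708204.
λ = (tr M ± √Δ)/2 = (-7 ± 6.708204)/2, giving (tr M − √Δ)/2 = -6.8541 and (tr M + √Δ)/2 = -0.1459.

Eigenvalues sorted in increasing order: [-6.8541, -0.1459].


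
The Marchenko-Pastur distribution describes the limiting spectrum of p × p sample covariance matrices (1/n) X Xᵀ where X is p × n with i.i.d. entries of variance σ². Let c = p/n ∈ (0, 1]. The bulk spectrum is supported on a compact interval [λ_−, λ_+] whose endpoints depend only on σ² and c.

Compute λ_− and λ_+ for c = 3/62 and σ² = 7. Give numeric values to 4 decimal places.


c = 3/62 = 0.048387; √c = 0.219971.
λ_− = σ² (1 − √c)² = 7 · (1 − 0.219971)² = 7 · (0.780029)² = 4.259120.
λ_+ = σ² (1 + √c)² = 7 · (1 + 0.219971)² = 7 · (1.219971)² = 10.418299.

Rounded to 4 decimal places: λ_− ≈ 4.2591, λ_+ ≈ 10.4183.


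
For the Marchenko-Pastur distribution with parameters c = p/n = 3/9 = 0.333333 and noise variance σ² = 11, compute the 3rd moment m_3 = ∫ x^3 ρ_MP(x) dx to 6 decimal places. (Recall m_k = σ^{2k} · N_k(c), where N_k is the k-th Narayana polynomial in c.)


E[X³] = σ⁶ (1 + 3c + c²) (third MP moment). With σ² = 11 (so σ⁶ = 1331) and c = 3/9 = 0.333333: E[X³] = 1331 · (1 + 3·0.333333 + (0.333333)²) = 1331 · 2.111111.

So E[X^3] = 2809.888889.


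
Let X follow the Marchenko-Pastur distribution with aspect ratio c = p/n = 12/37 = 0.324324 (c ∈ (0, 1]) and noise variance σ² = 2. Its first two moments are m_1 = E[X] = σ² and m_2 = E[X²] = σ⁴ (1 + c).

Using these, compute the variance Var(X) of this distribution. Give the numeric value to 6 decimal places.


m_1 = E[X] = σ² = 2, so m_1² = 4.
m_2 = E[X²] = σ⁴ (1 + c) = 4 · (1 + 0.324324) = 4 · 1.324324 = 5.297297.
(Note m_2 − m_1² simplifies to c · σ⁴ = 0.324324 · 4.)

Var(X) = m_2 − m_1² = 5.297297 − 4 = 1.297297.


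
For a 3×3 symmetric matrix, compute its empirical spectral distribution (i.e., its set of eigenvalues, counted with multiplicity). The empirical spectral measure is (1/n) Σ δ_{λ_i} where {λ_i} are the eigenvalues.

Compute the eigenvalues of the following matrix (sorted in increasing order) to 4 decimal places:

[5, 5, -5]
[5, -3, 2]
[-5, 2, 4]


Since M is real symmetric, all three eigenvalues are real; they are the roots of det(λI − M) = λ³ − (tr M) λ² + s λ − det M, where s is the sum of the principal 2×2 minors.
tr M = 5 + (-3) + 4 = 6.
s = (5·(-3) − 5²) + (5·4 − (-5)²) + ((-3)·4 − 2²) = -40 + (-5) + (-16) = -61.
det M (expand along row 1) = 5·(-16) − 5·30 + (-5)·(-5) = -205.
Characteristic polynomial: λ³ − 6λ² − 61λ + 205 = 0.
Substitute λ = y + (tr M)/3 = y + 2.000000 to remove the quadratic term: y³ + p·y + q = 0 with p = s − (tr M)²/3 = -73.000000 and q = −2(tr M)³/27 + (tr M)·s/3 − det M = 67.000000.
Three real roots ⇒ use the trigonometric (Viète) form: r = 2√(−p/3) = 9.865766, φ = arccos(3q/(p·r)) = arccos(-0.279089) = 1.853641 rad.
y_k = r·cos(φ/3 − 2πk/3) for k = 0, 1, 2 gives y = 8.041666, 0.928784, -8.970450.
λ_k = y_k + 2.000000 gives λ = 10.0417, 2.9288, -6.9704 (check: the sum is 6.0000 = tr M).

Eigenvalues sorted in increasing order: [-6.9704, 2.9288, 10.0417].


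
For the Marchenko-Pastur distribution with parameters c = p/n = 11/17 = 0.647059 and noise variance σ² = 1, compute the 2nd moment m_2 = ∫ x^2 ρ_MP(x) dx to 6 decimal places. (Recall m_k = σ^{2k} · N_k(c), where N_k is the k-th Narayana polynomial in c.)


E[X²] = σ⁴ (1 + c) (second MP moment). With σ² = 1 (so σ⁴ = 1) and c = 11/17 = 0.647059: E[X²] = 1 · (1 + 0.647059) = 1 · 1.647059.

So E[X^2] = 1.647059.


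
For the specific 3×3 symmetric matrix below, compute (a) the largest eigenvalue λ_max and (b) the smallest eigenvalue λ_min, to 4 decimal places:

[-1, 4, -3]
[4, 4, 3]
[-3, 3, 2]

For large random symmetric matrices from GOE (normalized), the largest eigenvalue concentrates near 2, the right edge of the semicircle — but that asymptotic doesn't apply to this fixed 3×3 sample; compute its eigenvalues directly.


Since M is real symmetric, all three eigenvalues are real; they are the roots of det(λI − M) = λ³ − (tr M) λ² + s λ − det M, where s is the sum of the principal 2×2 minors.
tr M = -1 + 4 + 2 = 5.
s = ((-1)·4 − 4²) + ((-1)·2 − (-3)²) + (4·2 − 3²) = -20 + (-11) + (-1) = -32.
det M (expand along row 1) = (-1)·(-1) − 4·17 + (-3)·24 = -139.
Characteristic polynomial: λ³ − 5λ² − 32λ + 139 = 0.
Substitute λ = y + (tr M)/3 = y + 1.666667 to remove the quadratic term: y³ + p·y + q = 0 with p = s − (tr M)²/3 = -40.333333 and q = −2(tr M)³/27 + (tr M)·s/3 − det M = 76.407407.
Three real roots ⇒ use the trigonometric (Viète) form: r = 2√(−p/3) = 7.333333, φ = arccos(3q/(p·r)) = arccos(-0.774981) = 2.457482 rad.
y_k = r·cos(φ/3 − 2πk/3) for k = 0, 1, 2 gives y = 5.007455, 2.136034, -7.143488.
λ_k = y_k + 1.666667 gives λ = 6.6741, 3.8027, -5.4768 (check: the sum is 5.0000 = tr M).

Hence λ_max = 6.6741 and λ_min = -5.4768.


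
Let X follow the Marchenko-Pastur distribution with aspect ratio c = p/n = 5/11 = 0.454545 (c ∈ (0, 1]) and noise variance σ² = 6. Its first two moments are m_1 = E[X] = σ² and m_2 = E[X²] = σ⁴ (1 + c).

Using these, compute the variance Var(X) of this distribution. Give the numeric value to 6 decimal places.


m_1 = E[X] = σ² = 6, so m_1² = 36.
m_2 = E[X²] = σ⁴ (1 + c) = 36 · (1 + 0.454545) = 36 · 1.454545 = 52.363636.
(Note m_2 − m_1² simplifies to c · σ⁴ = 0.454545 · 36.)

Var(X) = m_2 − m_1² = 52.363636 − 36 = 16.363636.


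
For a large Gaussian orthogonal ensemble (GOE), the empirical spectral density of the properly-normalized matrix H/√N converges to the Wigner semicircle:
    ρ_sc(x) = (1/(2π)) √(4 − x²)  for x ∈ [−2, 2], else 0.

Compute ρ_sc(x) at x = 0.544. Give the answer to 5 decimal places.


ρ_sc(x) = (1/(2π)) √(4 − x²). With x = 0.544:
  4 − x² = 4 − (0.544)² = 4 − 0.295936 = 3.704064.
  √(4 − x²) = 1.924595.
  1/(2π) = 0.159155.
  ρ_sc(0.544) = 0.159155 · 1.924595 = 0.306309.

Rounded to 5 decimal places: ρ_sc(0.544) ≈ 0.30631.


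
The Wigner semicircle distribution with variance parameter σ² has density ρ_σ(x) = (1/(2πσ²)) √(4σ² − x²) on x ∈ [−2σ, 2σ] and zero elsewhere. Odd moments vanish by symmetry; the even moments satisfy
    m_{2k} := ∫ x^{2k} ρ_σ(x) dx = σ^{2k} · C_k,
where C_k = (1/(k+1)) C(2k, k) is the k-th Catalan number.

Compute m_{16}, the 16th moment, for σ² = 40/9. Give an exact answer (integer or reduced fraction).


By the scaled semicircle moment identity, m_{2k} = σ^{2k} · C_k with k = 8.
C_8 = (1/(k+1)) · C(2k, k) = (1/9) · C(16, 8) = (1/9) · 12870 = 1430.
σ^{2k} = (σ²)^k = (40/9)^8 = 6553600000000/43046721.

Therefore m_{16} = σ^{16} · C_8 = (6553600000000/43046721) · 1430 = 9371648000000000/43046721.


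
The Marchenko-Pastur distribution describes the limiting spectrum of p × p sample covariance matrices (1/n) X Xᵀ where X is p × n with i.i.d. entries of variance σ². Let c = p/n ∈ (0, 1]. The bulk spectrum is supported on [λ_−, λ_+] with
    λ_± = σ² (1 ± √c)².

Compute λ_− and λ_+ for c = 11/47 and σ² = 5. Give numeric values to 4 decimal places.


c = 11/47 = 0.234043; √c = 0.483779.
λ_− = σ² (1 − √c)² = 5 · (1 − 0.483779)² = 5 · (0.516221)² = 1.332418.
λ_+ = σ² (1 + √c)² = 5 · (1 + 0.483779)² = 5 · (1.483779)² = 11.008007.

Rounded to 4 decimal places: λ_− ≈ 1.3324, λ_+ ≈ 11.0080.


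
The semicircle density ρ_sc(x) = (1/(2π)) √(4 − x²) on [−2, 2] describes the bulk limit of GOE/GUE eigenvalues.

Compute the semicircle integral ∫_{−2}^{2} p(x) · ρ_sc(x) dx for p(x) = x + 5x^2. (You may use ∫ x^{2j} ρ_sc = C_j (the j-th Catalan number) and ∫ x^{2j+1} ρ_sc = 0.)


Write p(x) = Σ a_i x^i, split into monomials and integrate each against ρ_sc separately.
Using ∫ x^{2j} ρ_sc = C_j = (1/(j+1)) C(2j, j) (Catalan numbers) and ∫ x^{2j+1} ρ_sc = 0 (odd monomials vanish by symmetry):
  i = 1 (odd): ∫ x^1 ρ_sc = 0 (vanishes)
  i = 2 (even): a_2 · C_{1} = 5 · 1 = 5

Summing the contributions: ∫_{−2}^{2} p(x) ρ_sc(x) dx = 5.


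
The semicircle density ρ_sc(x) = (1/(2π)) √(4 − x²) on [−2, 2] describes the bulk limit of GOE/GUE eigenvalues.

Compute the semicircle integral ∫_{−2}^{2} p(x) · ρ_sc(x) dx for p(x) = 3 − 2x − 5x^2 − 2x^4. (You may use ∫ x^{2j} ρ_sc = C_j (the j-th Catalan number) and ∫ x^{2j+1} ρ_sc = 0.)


Write p(x) = Σ a_i x^i, split into monomials and integrate each against ρ_sc separately.
Using ∫ x^{2j} ρ_sc = C_j = (1/(j+1)) C(2j, j) (Catalan numbers) and ∫ x^{2j+1} ρ_sc = 0 (odd monomials vanish by symmetry):
  i = 0 (even): a_0 · C_{0} = 3 · 1 = 3
  i = 1 (odd): ∫ x^1 ρ_sc = 0 (vanishes)
  i = 2 (even): a_2 · C_{1} = -5 · 1 = -5
  i = 4 (even): a_4 · C_{2} = -2 · 2 = -4

Summing the contributions: ∫_{−2}^{2} p(x) ρ_sc(x) dx = 3 + (-5) + (-4) = -6.


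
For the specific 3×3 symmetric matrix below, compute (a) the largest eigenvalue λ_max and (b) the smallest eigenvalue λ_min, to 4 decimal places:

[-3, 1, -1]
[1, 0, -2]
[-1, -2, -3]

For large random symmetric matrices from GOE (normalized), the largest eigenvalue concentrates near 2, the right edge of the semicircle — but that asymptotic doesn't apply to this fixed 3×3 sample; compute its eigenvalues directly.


Since M is real symmetric, all three eigenvalues are real; they are the roots of det(λI − M) = λ³ − (tr M) λ² + s λ − det M, where s is the sum of the principal 2×2 minors.
tr M = -3 + 0 + (-3) = -6.
s = ((-3)·0 − 1²) + ((-3)·(-3) − (-1)²) + (0·(-3) − (-2)²) = -1 + 8 + (-4) = 3.
det M (expand along row 1) = (-3)·(-4) − 1·(-5) + (-1)·(-2) = 19.
Characteristic polynomial: λ³ + 6λ² + 3λ − 19 = 0.
Substitute λ = y + (tr M)/3 = y − 2.000000 to remove the quadratic term: y³ + p·y + q = 0 with p = s − (tr M)²/3 = -9.000000 and q = −2(tr M)³/27 + (tr M)·s/3 − det M = -9.000000.
Three real roots ⇒ use the trigonometric (Viète) form: r = 2√(−p/3) = 3.464102, φ = arccos(3q/(p·r)) = arccos(0.866025) = 0.523599 rad.
y_k = r·cos(φ/3 − 2πk/3) for k = 0, 1, 2 gives y = 3.411474, -1.184793, -2.226682.
λ_k = y_k − 2.000000 gives λ = 1.4115, -3.1848, -4.2267 (check: the sum is -6.0000 = tr M).

Hence λ_max = 1.4115 and λ_min = -4.2267.


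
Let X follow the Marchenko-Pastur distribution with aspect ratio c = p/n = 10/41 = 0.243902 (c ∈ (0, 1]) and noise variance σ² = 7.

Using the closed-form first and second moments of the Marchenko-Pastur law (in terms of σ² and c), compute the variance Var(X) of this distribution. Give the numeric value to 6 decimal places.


Recall the MP moments m_1 = E[X] = σ² and m_2 = E[X²] = σ⁴ (1 + c).
m_1 = E[X] = σ² = 7, so m_1² = 49.
m_2 = E[X²] = σ⁴ (1 + c) = 49 · (1 + 0.243902) = 49 · 1.243902 = 60.951220.
(Note m_2 − m_1² simplifies to c · σ⁴ = 0.243902 · 49.)

Var(X) = m_2 − m_1² = 60.951220 − 49 = 11.951220.


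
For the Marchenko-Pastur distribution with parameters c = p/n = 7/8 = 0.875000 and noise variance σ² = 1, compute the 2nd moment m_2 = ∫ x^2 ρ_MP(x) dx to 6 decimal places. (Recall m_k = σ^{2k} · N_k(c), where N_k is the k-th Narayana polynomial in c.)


E[X²] = σ⁴ (1 + c) (second MP moment). With σ² = 1 (so σ⁴ = 1) and c = 7/8 = 0.875000: E[X²] = 1 · (1 + 0.875000) = 1 · 1.875000.

So E[X^2] = 1.875000.


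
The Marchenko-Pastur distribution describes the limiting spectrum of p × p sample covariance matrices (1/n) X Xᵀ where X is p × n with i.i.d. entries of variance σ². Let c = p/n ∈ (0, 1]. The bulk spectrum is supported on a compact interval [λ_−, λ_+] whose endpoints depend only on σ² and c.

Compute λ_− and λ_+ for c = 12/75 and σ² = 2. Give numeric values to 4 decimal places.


c = 12/75 = 0.160000; √c = 0.400000.
λ_− = σ² (1 − √c)² = 2 · (1 − 0.400000)² = 2 · (0.600000)² = 0.720000.
λ_+ = σ² (1 + √c)² = 2 · (1 + 0.400000)² = 2 · (1.400000)² = 3.920000.

Rounded to 4 decimal places: λ_− ≈ 0.7200, λ_+ ≈ 3.9200.


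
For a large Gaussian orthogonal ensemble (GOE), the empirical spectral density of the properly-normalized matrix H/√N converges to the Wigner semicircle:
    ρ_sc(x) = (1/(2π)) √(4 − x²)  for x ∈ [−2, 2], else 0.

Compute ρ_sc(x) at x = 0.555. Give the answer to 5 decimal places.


ρ_sc(x) = (1/(2π)) √(4 − x²). With x = 0.555:
  4 − x² = 4 − (0.555)² = 4 − 0.308025 = 3.691975.
  √(4 − x²) = 1.921451.
  1/(2π) = 0.159155.
  ρ_sc(0.555) = 0.159155 · 1.921451 = 0.305808.

Rounded to 5 decimal places: ρ_sc(0.555) ≈ 0.30581.


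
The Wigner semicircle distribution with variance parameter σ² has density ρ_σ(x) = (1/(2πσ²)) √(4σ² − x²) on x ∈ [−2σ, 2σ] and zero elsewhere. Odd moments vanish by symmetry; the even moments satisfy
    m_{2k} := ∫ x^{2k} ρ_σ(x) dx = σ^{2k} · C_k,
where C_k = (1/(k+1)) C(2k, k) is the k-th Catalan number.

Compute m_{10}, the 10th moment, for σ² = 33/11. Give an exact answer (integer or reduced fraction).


By the scaled semicircle moment identity, m_{2k} = σ^{2k} · C_k with k = 5.
C_5 = (1/(k+1)) · C(2k, k) = (1/6) · C(10, 5) = (1/6) · 252 = 42.
σ^{2k} = (σ²)^k = (33/11)^5 = 243.

Therefore m_{10} = σ^{10} · C_5 = 243 · 42 = 10206.


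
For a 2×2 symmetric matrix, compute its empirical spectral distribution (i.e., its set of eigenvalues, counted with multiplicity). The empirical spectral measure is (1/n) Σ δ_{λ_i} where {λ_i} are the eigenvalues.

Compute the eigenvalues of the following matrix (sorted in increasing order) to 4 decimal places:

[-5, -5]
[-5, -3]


Since M is real symmetric, both eigenvalues are real; they are the roots of det(λI − M) = λ² − (tr M) λ + det M.
tr M = -5 + (-3) = -8.
det M = (-5)·(-3) − (-5)² = 15 − 25 = -10.
Characteristic polynomial: λ² + 8λ − 10 = 0.
Discriminant Δ = (tr M)² − 4·det M = 64 − (-40) = 104; √Δ = 10.198039.
λ = (tr M ± √Δ)/2 = (-8 ± 10.198039)/2, giving (tr M − √Δ)/2 = -9.0990 and (tr M + √Δ)/2 = 1.0990.

Eigenvalues sorted in increasing order: [-9.0990, 1.0990].


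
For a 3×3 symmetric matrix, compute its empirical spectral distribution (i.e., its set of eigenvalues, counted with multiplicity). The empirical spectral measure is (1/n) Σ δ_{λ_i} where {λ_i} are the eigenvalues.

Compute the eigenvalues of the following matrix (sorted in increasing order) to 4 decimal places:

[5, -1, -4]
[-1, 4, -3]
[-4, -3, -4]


Since M is real symmetric, all three eigenvalues are real; they are the roots of det(λI − M) = λ³ − (tr M) λ² + s λ − det M, where s is the sum of the principal 2×2 minors.
tr M = 5 + 4 + (-4) = 5.
s = (5·4 − (-1)²) + (5·(-4) − (-4)²) + (4·(-4) − (-3)²) = 19 + (-36) + (-25) = -42.
det M (expand along row 1) = 5·(-25) − (-1)·(-8) + (-4)·19 = -209.
Characteristic polynomial: λ³ − 5λ² − 42λ + 209 = 0.
Substitute λ = y + (tr M)/3 = y + 1.666667 to remove the quadratic term: y³ + p·y + q = 0 with p = s − (tr M)²/3 = -50.333333 and q = −2(tr M)³/27 + (tr M)·s/3 − det M = 129.740741.
Three real roots ⇒ use the trigonometric (Viète) form: r = 2√(−p/3) = 8.192137, φ = arccos(3q/(p·r)) = arccos(-0.943941) = 2.805167 rad.
y_k = r·cos(φ/3 − 2πk/3) for k = 0, 1, 2 gives y = 4.864275, 3.276405, -8.140680.
λ_k = y_k + 1.666667 gives λ = 6.5309, 4.9431, -6.4740 (check: the sum is 5.0000 = tr M).

Eigenvalues sorted in increasing order: [-6.4740, 4.9431, 6.5309].


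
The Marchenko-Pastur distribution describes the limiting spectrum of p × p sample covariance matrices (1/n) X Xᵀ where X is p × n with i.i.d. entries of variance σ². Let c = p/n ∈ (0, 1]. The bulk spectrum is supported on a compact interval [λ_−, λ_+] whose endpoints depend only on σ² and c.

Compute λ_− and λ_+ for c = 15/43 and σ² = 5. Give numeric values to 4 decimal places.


c = 15/43 = 0.348837; √c = 0.590624.
λ_− = σ² (1 − √c)² = 5 · (1 − 0.590624)² = 5 · (0.409376)² = 0.837942.
λ_+ = σ² (1 + √c)² = 5 · (1 + 0.590624)² = 5 · (1.590624)² = 12.650430.

Rounded to 4 decimal places: λ_− ≈ 0.8379, λ_+ ≈ 12.6504.


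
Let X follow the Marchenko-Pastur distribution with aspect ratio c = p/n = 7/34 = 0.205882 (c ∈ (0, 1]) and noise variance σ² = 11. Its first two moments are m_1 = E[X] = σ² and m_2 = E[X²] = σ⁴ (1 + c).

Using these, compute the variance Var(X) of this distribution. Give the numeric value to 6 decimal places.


m_1 = E[X] = σ² = 11, so m_1² = 121.
m_2 = E[X²] = σ⁴ (1 + c) = 121 · (1 + 0.205882) = 121 · 1.205882 = 145.911765.
(Note m_2 − m_1² simplifies to c · σ⁴ = 0.205882 · 121.)

Var(X) = m_2 − m_1² = 145.911765 − 121 = 24.911765.


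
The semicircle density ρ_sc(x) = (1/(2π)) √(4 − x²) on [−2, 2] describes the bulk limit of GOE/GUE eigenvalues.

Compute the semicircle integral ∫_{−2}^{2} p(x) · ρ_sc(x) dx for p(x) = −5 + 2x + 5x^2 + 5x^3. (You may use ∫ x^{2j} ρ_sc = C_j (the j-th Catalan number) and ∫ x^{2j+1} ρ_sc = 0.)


Write p(x) = Σ a_i x^i, split into monomials and integrate each against ρ_sc separately.
Using ∫ x^{2j} ρ_sc = C_j = (1/(j+1)) C(2j, j) (Catalan numbers) and ∫ x^{2j+1} ρ_sc = 0 (odd monomials vanish by symmetry):
  i = 0 (even): a_0 · C_{0} = -5 · 1 = -5
  i = 1 (odd): ∫ x^1 ρ_sc = 0 (vanishes)
  i = 2 (even): a_2 · C_{1} = 5 · 1 = 5
  i = 3 (odd): ∫ x^3 ρ_sc = 0 (vanishes)

Summing the contributions: ∫_{−2}^{2} p(x) ρ_sc(x) dx = (-5) + 5 = 0.


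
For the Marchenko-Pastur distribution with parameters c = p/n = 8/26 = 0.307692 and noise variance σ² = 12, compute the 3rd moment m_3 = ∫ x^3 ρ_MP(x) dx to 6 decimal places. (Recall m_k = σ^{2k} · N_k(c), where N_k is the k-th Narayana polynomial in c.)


E[X³] = σ⁶ (1 + 3c + c²) (third MP moment). With σ² = 12 (so σ⁶ = 1728) and c = 8/26 = 0.307692: E[X³] = 1728 · (1 + 3·0.307692 + (0.307692)²) = 1728 · 2.017751.

So E[X^3] = 3486.674556.


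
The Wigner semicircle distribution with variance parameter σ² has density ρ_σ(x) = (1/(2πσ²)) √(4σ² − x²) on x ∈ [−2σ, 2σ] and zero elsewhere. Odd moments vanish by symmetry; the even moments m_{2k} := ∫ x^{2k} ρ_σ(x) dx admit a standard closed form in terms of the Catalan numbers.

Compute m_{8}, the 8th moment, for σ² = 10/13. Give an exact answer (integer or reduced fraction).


By the scaled semicircle moment identity, m_{2k} = σ^{2k} · C_k with k = 4.
C_4 = (1/(k+1)) · C(2k, k) = (1/5) · C(8, 4) = (1/5) · 70 = 14.
σ^{2k} = (σ²)^k = (10/13)^4 = 10000/28561.

Therefore m_{8} = σ^{8} · C_4 = (10000/28561) · 14 = 140000/28561.


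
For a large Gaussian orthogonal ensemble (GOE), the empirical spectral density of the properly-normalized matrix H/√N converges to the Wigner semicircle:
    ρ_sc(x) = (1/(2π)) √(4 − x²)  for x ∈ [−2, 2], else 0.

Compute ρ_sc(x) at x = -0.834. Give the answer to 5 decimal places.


ρ_sc(x) = (1/(2π)) √(4 − x²). With x = -0.834:
  4 − x² = 4 − (-0.834)² = 4 − 0.695556 = 3.304444.
  √(4 − x²) = 1.817813.
  1/(2π) = 0.159155.
  ρ_sc(-0.834) = 0.159155 · 1.817813 = 0.289314.

Rounded to 5 decimal places: ρ_sc(-0.834) ≈ 0.28931.


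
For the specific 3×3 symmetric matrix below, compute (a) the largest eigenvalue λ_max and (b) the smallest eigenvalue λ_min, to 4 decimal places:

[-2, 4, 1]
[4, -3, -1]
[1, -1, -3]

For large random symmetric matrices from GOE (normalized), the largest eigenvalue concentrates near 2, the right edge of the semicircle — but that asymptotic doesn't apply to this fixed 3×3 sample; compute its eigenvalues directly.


Since M is real symmetric, all three eigenvalues are real; they are the roots of det(λI − M) = λ³ − (tr M) λ² + s λ − det M, where s is the sum of the principal 2×2 minors.
tr M = -2 + (-3) + (-3) = -8.
s = ((-2)·(-3) − 4²) + ((-2)·(-3) − 1²) + ((-3)·(-3) − (-1)²) = -10 + 5 + 8 = 3.
det M (expand along row 1) = (-2)·8 − 4·(-11) + 1·(-1) = 27.
Characteristic polynomial: λ³ + 8λ² + 3λ − 27 = 0.
Substitute λ = y + (tr M)/3 = y − 2.666667 to remove the quadratic term: y³ + p·y + q = 0 with p = s − (tr M)²/3 = -18.333333 and q = −2(tr M)³/27 + (tr M)·s/3 − det M = 2.925926.
Three real roots ⇒ use the trigonometric (Viète) form: r = 2√(−p/3) = 4.944132, φ = arccos(3q/(p·r)) = arccos(-0.096840) = 1.667788 rad.
y_k = r·cos(φ/3 − 2πk/3) for k = 0, 1, 2 gives y = 4.199597, 0.159819, -4.359416.
λ_k = y_k − 2.666667 gives λ = 1.5329, -2.5068, -7.0261 (check: the sum is -8.0000 = tr M).

Hence λ_max = 1.5329 and λ_min = -7.0261.


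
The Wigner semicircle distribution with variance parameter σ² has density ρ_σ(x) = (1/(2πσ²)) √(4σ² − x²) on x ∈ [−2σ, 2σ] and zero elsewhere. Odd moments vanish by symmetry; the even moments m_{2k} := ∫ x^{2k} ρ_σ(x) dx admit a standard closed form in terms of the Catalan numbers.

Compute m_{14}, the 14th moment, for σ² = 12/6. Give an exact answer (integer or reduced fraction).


By the scaled semicircle moment identity, m_{2k} = σ^{2k} · C_k with k = 7.
C_7 = (1/(k+1)) · C(2k, k) = (1/8) · C(14, 7) = (1/8) · 3432 = 429.
σ^{2k} = (σ²)^k = (12/6)^7 = 128.

Therefore m_{14} = σ^{14} · C_7 = 128 · 429 = 54912.


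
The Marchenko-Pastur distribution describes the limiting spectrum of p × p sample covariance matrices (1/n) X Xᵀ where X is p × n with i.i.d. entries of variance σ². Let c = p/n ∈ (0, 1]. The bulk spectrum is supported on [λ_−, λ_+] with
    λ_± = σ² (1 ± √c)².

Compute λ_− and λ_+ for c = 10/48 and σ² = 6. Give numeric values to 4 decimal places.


c = 10/48 = 0.208333; √c = 0.456435.
λ_− = σ² (1 − √c)² = 6 · (1 − 0.456435)² = 6 · (0.543565)² = 1.772774.
λ_+ = σ² (1 + √c)² = 6 · (1 + 0.456435)² = 6 · (1.456435)² = 12.727226.

Rounded to 4 decimal places: λ_− ≈ 1.7728, λ_+ ≈ 12.7272.


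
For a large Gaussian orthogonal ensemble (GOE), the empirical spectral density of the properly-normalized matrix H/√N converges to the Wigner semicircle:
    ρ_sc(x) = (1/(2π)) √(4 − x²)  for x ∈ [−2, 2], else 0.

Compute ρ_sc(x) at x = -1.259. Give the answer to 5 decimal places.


ρ_sc(x) = (1/(2π)) √(4 − x²). With x = -1.259:
  4 − x² = 4 − (-1.259)² = 4 − 1.585081 = 2.414919.
  √(4 − x²) = 1.554001.
  1/(2π) = 0.159155.
  ρ_sc(-1.259) = 0.159155 · 1.554001 = 0.247327.

Rounded to 5 decimal places: ρ_sc(-1.259) ≈ 0.24733.


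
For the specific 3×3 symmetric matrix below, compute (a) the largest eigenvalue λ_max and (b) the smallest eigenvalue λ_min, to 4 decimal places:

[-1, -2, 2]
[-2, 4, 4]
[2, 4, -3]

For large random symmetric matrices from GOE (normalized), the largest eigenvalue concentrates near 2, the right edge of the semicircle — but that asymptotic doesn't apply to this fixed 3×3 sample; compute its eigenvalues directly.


Since M is real symmetric, all three eigenvalues are real; they are the roots of det(λI − M) = λ³ − (tr M) λ² + s λ − det M, where s is the sum of the principal 2×2 minors.
tr M = -1 + 4 + (-3) = 0.
s = ((-1)·4 − (-2)²) + ((-1)·(-3) − 2²) + (4·(-3) − 4²) = -8 + (-1) + (-28) = -37.
det M (expand along row 1) = (-1)·(-28) − (-2)·(-2) + 2·(-16) = -8.
Characteristic polynomial: λ³ − 37λ + 8 = 0.
Substitute λ = y + (tr M)/3 = y + 0.000000 to remove the quadratic term: y³ + p·y + q = 0 with p = s − (tr M)²/3 = -37.000000 and q = −2(tr M)³/27 + (tr M)·s/3 − det M = 8.000000.
Three real roots ⇒ use the trigonometric (Viète) form: r = 2√(−p/3) = 7.023769, φ = arccos(3q/(p·r)) = arccos(-0.092351) = 1.663279 rad.
y_k = r·cos(φ/3 − 2πk/3) for k = 0, 1, 2 gives y = 5.971627, 0.216490, -6.188118.
λ_k = y_k + 0.000000 gives λ = 5.9716, 0.2165, -6.1881 (check: the sum is 0.0000 = tr M).

Hence λ_max = 5.9716 and λ_min = -6.1881.
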